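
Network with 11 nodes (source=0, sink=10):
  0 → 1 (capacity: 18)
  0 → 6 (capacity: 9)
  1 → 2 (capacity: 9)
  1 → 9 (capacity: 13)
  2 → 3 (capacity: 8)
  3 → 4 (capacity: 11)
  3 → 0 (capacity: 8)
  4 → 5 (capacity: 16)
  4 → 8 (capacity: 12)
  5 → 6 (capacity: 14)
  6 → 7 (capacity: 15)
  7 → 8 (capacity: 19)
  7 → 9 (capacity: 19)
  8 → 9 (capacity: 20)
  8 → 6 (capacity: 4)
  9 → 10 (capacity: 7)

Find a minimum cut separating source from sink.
Min cut value = 7, edges: (9,10)

Min cut value: 7
Partition: S = [0, 1, 2, 3, 4, 5, 6, 7, 8, 9], T = [10]
Cut edges: (9,10)

By max-flow min-cut theorem, max flow = min cut = 7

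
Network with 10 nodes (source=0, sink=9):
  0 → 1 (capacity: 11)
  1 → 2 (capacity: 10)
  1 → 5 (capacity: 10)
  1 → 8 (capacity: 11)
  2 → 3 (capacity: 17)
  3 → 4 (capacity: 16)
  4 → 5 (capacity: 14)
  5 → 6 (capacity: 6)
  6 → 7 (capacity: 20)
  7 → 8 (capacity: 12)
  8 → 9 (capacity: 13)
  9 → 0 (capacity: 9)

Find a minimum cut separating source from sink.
Min cut value = 11, edges: (0,1)

Min cut value: 11
Partition: S = [0], T = [1, 2, 3, 4, 5, 6, 7, 8, 9]
Cut edges: (0,1)

By max-flow min-cut theorem, max flow = min cut = 11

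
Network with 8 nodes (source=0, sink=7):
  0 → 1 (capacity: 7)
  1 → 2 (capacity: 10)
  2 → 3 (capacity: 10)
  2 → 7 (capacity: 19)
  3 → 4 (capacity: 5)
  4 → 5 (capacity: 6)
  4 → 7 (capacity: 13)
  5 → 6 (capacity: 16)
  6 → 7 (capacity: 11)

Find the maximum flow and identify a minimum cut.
Max flow = 7, Min cut edges: (0,1)

Maximum flow: 7
Minimum cut: (0,1)
Partition: S = [0], T = [1, 2, 3, 4, 5, 6, 7]

Max-flow min-cut theorem verified: both equal 7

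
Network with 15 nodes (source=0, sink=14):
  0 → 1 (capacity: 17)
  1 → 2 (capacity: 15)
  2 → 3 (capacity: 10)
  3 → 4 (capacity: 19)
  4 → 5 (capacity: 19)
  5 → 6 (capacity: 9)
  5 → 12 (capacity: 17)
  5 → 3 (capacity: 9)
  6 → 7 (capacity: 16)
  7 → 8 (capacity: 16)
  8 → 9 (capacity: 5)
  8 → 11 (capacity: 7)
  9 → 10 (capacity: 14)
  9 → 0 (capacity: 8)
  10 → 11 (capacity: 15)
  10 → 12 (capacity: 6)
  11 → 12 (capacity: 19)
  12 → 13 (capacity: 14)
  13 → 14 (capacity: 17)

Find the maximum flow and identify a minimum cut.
Max flow = 10, Min cut edges: (2,3)

Maximum flow: 10
Minimum cut: (2,3)
Partition: S = [0, 1, 2], T = [3, 4, 5, 6, 7, 8, 9, 10, 11, 12, 13, 14]

Max-flow min-cut theorem verified: both equal 10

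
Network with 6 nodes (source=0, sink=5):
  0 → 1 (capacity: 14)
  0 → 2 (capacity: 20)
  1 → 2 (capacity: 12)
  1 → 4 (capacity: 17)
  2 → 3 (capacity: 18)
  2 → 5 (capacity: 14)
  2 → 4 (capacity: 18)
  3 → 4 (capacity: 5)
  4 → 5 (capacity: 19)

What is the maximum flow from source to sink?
Maximum flow = 33

Max flow: 33

Flow assignment:
  0 → 1: 13/14
  0 → 2: 20/20
  1 → 2: 12/12
  1 → 4: 1/17
  2 → 5: 14/14
  2 → 4: 18/18
  4 → 5: 19/19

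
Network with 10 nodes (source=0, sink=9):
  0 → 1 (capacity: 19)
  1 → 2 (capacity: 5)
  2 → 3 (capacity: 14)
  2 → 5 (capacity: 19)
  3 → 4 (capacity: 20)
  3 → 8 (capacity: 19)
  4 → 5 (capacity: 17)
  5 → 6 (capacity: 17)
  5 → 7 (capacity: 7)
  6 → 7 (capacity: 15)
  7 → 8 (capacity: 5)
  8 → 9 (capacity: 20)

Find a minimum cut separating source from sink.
Min cut value = 5, edges: (1,2)

Min cut value: 5
Partition: S = [0, 1], T = [2, 3, 4, 5, 6, 7, 8, 9]
Cut edges: (1,2)

By max-flow min-cut theorem, max flow = min cut = 5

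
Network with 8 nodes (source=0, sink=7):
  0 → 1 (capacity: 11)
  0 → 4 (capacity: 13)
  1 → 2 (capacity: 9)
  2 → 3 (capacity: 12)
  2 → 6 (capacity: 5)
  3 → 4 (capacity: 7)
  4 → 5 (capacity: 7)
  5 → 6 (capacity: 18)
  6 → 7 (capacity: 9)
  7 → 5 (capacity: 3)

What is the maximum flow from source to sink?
Maximum flow = 9

Max flow: 9

Flow assignment:
  0 → 1: 5/11
  0 → 4: 4/13
  1 → 2: 5/9
  2 → 6: 5/5
  4 → 5: 4/7
  5 → 6: 4/18
  6 → 7: 9/9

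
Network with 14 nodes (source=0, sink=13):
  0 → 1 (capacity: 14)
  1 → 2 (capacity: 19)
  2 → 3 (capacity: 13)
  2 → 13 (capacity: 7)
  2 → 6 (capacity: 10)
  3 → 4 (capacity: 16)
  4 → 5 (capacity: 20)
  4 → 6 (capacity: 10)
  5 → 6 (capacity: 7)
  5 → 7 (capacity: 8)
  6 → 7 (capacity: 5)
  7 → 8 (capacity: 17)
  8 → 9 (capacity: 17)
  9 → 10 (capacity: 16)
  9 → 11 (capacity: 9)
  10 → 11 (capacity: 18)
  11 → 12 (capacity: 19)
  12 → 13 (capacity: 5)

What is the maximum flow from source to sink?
Maximum flow = 12

Max flow: 12

Flow assignment:
  0 → 1: 12/14
  1 → 2: 12/19
  2 → 3: 2/13
  2 → 13: 7/7
  2 → 6: 3/10
  3 → 4: 2/16
  4 → 5: 2/20
  5 → 7: 2/8
  6 → 7: 3/5
  7 → 8: 5/17
  8 → 9: 5/17
  9 → 11: 5/9
  11 → 12: 5/19
  12 → 13: 5/5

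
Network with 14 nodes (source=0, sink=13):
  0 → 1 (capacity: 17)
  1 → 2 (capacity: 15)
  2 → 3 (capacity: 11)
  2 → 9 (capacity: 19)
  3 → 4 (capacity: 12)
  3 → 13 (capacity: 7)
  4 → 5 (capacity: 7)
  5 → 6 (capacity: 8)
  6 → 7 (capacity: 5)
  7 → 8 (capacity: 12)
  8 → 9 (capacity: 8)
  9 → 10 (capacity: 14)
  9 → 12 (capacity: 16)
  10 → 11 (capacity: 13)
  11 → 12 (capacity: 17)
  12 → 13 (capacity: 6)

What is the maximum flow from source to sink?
Maximum flow = 13

Max flow: 13

Flow assignment:
  0 → 1: 13/17
  1 → 2: 13/15
  2 → 3: 7/11
  2 → 9: 6/19
  3 → 13: 7/7
  9 → 12: 6/16
  12 → 13: 6/6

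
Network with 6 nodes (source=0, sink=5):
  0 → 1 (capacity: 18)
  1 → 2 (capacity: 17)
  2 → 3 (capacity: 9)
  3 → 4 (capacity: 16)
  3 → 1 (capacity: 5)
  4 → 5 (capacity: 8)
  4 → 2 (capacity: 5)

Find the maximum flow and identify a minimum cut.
Max flow = 8, Min cut edges: (4,5)

Maximum flow: 8
Minimum cut: (4,5)
Partition: S = [0, 1, 2, 3, 4], T = [5]

Max-flow min-cut theorem verified: both equal 8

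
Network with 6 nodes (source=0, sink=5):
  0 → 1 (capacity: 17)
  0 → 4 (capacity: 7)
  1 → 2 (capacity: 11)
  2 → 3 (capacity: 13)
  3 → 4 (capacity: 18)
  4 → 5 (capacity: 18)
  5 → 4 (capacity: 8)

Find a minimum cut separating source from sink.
Min cut value = 18, edges: (4,5)

Min cut value: 18
Partition: S = [0, 1, 2, 3, 4], T = [5]
Cut edges: (4,5)

By max-flow min-cut theorem, max flow = min cut = 18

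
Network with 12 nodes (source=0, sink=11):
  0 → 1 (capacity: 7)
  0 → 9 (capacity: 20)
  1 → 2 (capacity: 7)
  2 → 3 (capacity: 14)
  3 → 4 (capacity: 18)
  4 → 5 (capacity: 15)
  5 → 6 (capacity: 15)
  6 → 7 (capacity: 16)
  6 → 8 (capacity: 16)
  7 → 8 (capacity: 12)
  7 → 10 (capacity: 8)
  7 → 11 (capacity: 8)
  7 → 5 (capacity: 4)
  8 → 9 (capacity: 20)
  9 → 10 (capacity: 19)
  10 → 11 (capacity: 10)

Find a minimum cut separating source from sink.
Min cut value = 17, edges: (1,2), (10,11)

Min cut value: 17
Partition: S = [0, 1, 8, 9, 10], T = [2, 3, 4, 5, 6, 7, 11]
Cut edges: (1,2), (10,11)

By max-flow min-cut theorem, max flow = min cut = 17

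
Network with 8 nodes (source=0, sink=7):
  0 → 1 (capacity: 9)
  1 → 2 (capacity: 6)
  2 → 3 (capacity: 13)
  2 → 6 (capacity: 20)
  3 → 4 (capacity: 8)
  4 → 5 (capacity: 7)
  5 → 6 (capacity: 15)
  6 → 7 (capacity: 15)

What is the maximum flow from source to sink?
Maximum flow = 6

Max flow: 6

Flow assignment:
  0 → 1: 6/9
  1 → 2: 6/6
  2 → 6: 6/20
  6 → 7: 6/15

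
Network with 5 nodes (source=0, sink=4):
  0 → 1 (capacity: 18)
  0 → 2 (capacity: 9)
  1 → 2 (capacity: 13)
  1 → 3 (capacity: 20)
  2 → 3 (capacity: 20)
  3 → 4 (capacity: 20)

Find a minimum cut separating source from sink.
Min cut value = 20, edges: (3,4)

Min cut value: 20
Partition: S = [0, 1, 2, 3], T = [4]
Cut edges: (3,4)

By max-flow min-cut theorem, max flow = min cut = 20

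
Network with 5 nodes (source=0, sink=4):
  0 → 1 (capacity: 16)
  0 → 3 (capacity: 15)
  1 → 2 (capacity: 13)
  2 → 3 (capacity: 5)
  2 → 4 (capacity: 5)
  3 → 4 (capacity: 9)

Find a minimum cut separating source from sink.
Min cut value = 14, edges: (2,4), (3,4)

Min cut value: 14
Partition: S = [0, 1, 2, 3], T = [4]
Cut edges: (2,4), (3,4)

By max-flow min-cut theorem, max flow = min cut = 14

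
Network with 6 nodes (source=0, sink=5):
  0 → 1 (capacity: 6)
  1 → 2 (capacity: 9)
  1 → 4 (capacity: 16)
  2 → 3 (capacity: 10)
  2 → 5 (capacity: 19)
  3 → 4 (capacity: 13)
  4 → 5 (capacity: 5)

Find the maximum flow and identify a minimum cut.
Max flow = 6, Min cut edges: (0,1)

Maximum flow: 6
Minimum cut: (0,1)
Partition: S = [0], T = [1, 2, 3, 4, 5]

Max-flow min-cut theorem verified: both equal 6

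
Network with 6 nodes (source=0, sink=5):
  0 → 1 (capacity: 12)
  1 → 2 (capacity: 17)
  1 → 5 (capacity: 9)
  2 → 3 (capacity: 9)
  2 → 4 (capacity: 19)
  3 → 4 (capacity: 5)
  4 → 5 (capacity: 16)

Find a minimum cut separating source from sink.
Min cut value = 12, edges: (0,1)

Min cut value: 12
Partition: S = [0], T = [1, 2, 3, 4, 5]
Cut edges: (0,1)

By max-flow min-cut theorem, max flow = min cut = 12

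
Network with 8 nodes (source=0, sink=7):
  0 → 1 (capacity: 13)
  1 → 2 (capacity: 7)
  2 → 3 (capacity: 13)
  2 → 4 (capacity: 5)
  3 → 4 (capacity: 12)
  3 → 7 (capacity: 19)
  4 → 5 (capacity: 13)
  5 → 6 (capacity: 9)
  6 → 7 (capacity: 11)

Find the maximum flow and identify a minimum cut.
Max flow = 7, Min cut edges: (1,2)

Maximum flow: 7
Minimum cut: (1,2)
Partition: S = [0, 1], T = [2, 3, 4, 5, 6, 7]

Max-flow min-cut theorem verified: both equal 7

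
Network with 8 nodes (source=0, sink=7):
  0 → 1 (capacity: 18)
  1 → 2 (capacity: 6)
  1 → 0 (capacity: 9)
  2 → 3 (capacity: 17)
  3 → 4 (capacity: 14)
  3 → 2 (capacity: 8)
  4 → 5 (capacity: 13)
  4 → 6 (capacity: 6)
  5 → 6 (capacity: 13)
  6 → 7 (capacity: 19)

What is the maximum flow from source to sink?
Maximum flow = 6

Max flow: 6

Flow assignment:
  0 → 1: 6/18
  1 → 2: 6/6
  2 → 3: 6/17
  3 → 4: 6/14
  4 → 6: 6/6
  6 → 7: 6/19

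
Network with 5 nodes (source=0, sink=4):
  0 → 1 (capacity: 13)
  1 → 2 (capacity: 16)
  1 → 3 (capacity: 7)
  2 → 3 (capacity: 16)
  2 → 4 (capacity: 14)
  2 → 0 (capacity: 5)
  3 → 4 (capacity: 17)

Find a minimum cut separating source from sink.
Min cut value = 13, edges: (0,1)

Min cut value: 13
Partition: S = [0], T = [1, 2, 3, 4]
Cut edges: (0,1)

By max-flow min-cut theorem, max flow = min cut = 13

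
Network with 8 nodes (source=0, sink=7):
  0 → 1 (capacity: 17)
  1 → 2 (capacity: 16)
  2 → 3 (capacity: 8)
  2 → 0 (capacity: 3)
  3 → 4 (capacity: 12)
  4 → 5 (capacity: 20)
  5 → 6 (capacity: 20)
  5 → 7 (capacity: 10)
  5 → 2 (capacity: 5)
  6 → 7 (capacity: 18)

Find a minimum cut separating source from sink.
Min cut value = 8, edges: (2,3)

Min cut value: 8
Partition: S = [0, 1, 2], T = [3, 4, 5, 6, 7]
Cut edges: (2,3)

By max-flow min-cut theorem, max flow = min cut = 8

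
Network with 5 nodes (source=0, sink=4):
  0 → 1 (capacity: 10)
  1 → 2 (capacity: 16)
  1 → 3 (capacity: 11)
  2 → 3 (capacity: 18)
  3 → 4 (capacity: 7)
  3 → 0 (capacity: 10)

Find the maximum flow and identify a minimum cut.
Max flow = 7, Min cut edges: (3,4)

Maximum flow: 7
Minimum cut: (3,4)
Partition: S = [0, 1, 2, 3], T = [4]

Max-flow min-cut theorem verified: both equal 7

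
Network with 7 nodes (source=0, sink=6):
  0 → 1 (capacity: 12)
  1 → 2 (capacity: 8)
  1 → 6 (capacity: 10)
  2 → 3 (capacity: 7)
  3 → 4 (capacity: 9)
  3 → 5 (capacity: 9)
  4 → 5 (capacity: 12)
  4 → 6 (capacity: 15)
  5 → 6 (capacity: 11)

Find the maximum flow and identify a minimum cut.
Max flow = 12, Min cut edges: (0,1)

Maximum flow: 12
Minimum cut: (0,1)
Partition: S = [0], T = [1, 2, 3, 4, 5, 6]

Max-flow min-cut theorem verified: both equal 12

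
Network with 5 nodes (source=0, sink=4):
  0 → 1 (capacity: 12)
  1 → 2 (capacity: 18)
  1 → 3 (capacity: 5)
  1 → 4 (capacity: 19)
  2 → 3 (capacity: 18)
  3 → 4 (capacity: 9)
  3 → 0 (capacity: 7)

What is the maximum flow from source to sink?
Maximum flow = 12

Max flow: 12

Flow assignment:
  0 → 1: 12/12
  1 → 4: 12/19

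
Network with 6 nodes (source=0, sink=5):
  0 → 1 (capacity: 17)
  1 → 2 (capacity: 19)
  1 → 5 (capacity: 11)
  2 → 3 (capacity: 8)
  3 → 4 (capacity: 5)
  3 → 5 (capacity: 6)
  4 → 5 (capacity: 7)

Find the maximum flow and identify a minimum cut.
Max flow = 17, Min cut edges: (0,1)

Maximum flow: 17
Minimum cut: (0,1)
Partition: S = [0], T = [1, 2, 3, 4, 5]

Max-flow min-cut theorem verified: both equal 17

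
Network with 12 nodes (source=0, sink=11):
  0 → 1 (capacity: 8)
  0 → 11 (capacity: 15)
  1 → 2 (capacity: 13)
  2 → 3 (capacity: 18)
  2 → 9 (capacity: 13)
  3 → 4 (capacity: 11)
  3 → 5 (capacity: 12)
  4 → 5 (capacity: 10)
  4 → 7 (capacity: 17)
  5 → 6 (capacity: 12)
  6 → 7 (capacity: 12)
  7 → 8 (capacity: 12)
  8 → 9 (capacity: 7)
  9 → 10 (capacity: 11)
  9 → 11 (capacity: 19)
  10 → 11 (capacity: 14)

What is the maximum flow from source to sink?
Maximum flow = 23

Max flow: 23

Flow assignment:
  0 → 1: 8/8
  0 → 11: 15/15
  1 → 2: 8/13
  2 → 9: 8/13
  9 → 11: 8/19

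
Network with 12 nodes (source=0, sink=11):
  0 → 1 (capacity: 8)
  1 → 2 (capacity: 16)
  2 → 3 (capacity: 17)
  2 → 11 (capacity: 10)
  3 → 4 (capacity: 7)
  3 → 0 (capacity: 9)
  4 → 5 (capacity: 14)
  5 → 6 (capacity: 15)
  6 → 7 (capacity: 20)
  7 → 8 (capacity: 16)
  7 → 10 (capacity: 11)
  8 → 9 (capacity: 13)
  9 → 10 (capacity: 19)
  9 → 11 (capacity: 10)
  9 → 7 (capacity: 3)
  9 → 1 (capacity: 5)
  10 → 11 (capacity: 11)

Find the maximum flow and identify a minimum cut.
Max flow = 8, Min cut edges: (0,1)

Maximum flow: 8
Minimum cut: (0,1)
Partition: S = [0], T = [1, 2, 3, 4, 5, 6, 7, 8, 9, 10, 11]

Max-flow min-cut theorem verified: both equal 8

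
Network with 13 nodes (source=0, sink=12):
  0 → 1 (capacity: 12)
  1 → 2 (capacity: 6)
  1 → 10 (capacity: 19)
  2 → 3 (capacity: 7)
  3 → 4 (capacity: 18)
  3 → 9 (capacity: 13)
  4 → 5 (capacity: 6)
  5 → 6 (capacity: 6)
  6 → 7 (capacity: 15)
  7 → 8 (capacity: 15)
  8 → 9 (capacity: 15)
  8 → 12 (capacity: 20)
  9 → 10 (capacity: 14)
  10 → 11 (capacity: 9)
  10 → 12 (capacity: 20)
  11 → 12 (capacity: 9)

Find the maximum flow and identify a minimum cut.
Max flow = 12, Min cut edges: (0,1)

Maximum flow: 12
Minimum cut: (0,1)
Partition: S = [0], T = [1, 2, 3, 4, 5, 6, 7, 8, 9, 10, 11, 12]

Max-flow min-cut theorem verified: both equal 12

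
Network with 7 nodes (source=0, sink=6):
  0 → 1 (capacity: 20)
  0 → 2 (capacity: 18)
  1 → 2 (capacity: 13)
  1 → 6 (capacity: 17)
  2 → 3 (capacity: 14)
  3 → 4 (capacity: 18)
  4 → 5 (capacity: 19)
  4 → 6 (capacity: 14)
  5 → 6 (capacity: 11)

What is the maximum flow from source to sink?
Maximum flow = 31

Max flow: 31

Flow assignment:
  0 → 1: 17/20
  0 → 2: 14/18
  1 → 6: 17/17
  2 → 3: 14/14
  3 → 4: 14/18
  4 → 6: 14/14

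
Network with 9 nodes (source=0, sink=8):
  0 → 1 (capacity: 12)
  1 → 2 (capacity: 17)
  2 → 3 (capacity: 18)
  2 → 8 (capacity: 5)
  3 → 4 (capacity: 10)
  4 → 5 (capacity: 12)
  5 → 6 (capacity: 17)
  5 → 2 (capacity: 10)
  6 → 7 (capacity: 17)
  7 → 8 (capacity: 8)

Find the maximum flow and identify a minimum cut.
Max flow = 12, Min cut edges: (0,1)

Maximum flow: 12
Minimum cut: (0,1)
Partition: S = [0], T = [1, 2, 3, 4, 5, 6, 7, 8]

Max-flow min-cut theorem verified: both equal 12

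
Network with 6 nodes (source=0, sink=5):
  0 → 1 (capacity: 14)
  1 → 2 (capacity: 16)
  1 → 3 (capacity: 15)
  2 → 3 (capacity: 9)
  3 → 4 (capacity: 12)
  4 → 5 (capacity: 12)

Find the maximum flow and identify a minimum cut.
Max flow = 12, Min cut edges: (4,5)

Maximum flow: 12
Minimum cut: (4,5)
Partition: S = [0, 1, 2, 3, 4], T = [5]

Max-flow min-cut theorem verified: both equal 12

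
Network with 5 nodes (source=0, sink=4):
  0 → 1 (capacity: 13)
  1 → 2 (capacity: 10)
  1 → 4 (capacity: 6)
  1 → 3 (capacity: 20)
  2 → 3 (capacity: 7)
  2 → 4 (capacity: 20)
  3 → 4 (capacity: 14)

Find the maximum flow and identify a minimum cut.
Max flow = 13, Min cut edges: (0,1)

Maximum flow: 13
Minimum cut: (0,1)
Partition: S = [0], T = [1, 2, 3, 4]

Max-flow min-cut theorem verified: both equal 13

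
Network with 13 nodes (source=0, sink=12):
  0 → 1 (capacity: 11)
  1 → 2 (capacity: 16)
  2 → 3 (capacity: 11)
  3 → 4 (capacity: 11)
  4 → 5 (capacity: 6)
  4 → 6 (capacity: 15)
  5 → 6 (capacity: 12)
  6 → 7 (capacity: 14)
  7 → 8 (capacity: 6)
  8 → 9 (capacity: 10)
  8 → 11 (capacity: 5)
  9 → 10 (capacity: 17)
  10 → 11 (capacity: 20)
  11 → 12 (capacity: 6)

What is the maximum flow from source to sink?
Maximum flow = 6

Max flow: 6

Flow assignment:
  0 → 1: 6/11
  1 → 2: 6/16
  2 → 3: 6/11
  3 → 4: 6/11
  4 → 6: 6/15
  6 → 7: 6/14
  7 → 8: 6/6
  8 → 9: 1/10
  8 → 11: 5/5
  9 → 10: 1/17
  10 → 11: 1/20
  11 → 12: 6/6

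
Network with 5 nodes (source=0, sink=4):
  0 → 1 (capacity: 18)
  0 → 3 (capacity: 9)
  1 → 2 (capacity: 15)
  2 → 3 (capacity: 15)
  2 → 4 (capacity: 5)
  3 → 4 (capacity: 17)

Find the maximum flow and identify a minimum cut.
Max flow = 22, Min cut edges: (2,4), (3,4)

Maximum flow: 22
Minimum cut: (2,4), (3,4)
Partition: S = [0, 1, 2, 3], T = [4]

Max-flow min-cut theorem verified: both equal 22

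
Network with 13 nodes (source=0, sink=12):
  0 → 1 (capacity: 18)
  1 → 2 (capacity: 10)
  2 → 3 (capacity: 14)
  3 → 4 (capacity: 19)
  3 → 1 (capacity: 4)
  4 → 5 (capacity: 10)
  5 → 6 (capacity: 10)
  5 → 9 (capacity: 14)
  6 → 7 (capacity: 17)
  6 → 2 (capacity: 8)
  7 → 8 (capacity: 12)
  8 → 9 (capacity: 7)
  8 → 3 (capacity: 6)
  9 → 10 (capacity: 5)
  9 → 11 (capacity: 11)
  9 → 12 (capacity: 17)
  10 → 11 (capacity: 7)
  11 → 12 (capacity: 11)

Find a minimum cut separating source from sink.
Min cut value = 10, edges: (4,5)

Min cut value: 10
Partition: S = [0, 1, 2, 3, 4], T = [5, 6, 7, 8, 9, 10, 11, 12]
Cut edges: (4,5)

By max-flow min-cut theorem, max flow = min cut = 10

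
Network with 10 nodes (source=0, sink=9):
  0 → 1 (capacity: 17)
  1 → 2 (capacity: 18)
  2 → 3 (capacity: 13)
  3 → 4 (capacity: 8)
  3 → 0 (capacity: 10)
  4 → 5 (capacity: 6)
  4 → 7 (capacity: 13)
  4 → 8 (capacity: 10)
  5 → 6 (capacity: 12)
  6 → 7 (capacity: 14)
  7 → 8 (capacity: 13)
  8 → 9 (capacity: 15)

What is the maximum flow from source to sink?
Maximum flow = 8

Max flow: 8

Flow assignment:
  0 → 1: 13/17
  1 → 2: 13/18
  2 → 3: 13/13
  3 → 4: 8/8
  3 → 0: 5/10
  4 → 8: 8/10
  8 → 9: 8/15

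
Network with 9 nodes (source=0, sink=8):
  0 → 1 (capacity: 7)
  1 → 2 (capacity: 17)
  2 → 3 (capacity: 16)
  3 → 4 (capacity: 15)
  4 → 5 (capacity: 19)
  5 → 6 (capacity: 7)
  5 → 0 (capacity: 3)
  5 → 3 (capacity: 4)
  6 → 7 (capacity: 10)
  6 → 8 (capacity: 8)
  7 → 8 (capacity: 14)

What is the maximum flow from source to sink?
Maximum flow = 7

Max flow: 7

Flow assignment:
  0 → 1: 7/7
  1 → 2: 7/17
  2 → 3: 7/16
  3 → 4: 7/15
  4 → 5: 7/19
  5 → 6: 7/7
  6 → 8: 7/8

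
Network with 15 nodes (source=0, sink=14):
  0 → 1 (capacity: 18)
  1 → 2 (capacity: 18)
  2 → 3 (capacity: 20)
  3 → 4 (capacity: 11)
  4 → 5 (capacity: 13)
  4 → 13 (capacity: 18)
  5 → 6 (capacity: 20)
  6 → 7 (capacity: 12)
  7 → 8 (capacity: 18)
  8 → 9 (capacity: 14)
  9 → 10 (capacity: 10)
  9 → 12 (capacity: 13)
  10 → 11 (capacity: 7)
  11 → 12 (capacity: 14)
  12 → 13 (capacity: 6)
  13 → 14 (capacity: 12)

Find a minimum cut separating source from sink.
Min cut value = 11, edges: (3,4)

Min cut value: 11
Partition: S = [0, 1, 2, 3], T = [4, 5, 6, 7, 8, 9, 10, 11, 12, 13, 14]
Cut edges: (3,4)

By max-flow min-cut theorem, max flow = min cut = 11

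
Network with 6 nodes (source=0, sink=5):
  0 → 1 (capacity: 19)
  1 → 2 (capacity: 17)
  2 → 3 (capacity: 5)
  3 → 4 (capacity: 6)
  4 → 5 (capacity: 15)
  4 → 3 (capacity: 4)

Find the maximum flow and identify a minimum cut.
Max flow = 5, Min cut edges: (2,3)

Maximum flow: 5
Minimum cut: (2,3)
Partition: S = [0, 1, 2], T = [3, 4, 5]

Max-flow min-cut theorem verified: both equal 5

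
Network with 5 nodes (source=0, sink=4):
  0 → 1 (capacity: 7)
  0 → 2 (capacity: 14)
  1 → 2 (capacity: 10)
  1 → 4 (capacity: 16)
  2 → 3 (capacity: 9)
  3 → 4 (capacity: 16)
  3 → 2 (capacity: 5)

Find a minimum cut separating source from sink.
Min cut value = 16, edges: (0,1), (2,3)

Min cut value: 16
Partition: S = [0, 2], T = [1, 3, 4]
Cut edges: (0,1), (2,3)

By max-flow min-cut theorem, max flow = min cut = 16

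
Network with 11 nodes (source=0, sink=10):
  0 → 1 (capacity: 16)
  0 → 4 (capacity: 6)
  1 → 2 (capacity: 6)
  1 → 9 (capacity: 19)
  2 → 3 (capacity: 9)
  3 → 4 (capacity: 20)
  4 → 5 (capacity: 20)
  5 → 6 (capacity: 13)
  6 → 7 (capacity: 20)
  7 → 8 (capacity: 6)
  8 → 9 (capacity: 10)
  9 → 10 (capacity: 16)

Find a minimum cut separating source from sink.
Min cut value = 16, edges: (9,10)

Min cut value: 16
Partition: S = [0, 1, 2, 3, 4, 5, 6, 7, 8, 9], T = [10]
Cut edges: (9,10)

By max-flow min-cut theorem, max flow = min cut = 16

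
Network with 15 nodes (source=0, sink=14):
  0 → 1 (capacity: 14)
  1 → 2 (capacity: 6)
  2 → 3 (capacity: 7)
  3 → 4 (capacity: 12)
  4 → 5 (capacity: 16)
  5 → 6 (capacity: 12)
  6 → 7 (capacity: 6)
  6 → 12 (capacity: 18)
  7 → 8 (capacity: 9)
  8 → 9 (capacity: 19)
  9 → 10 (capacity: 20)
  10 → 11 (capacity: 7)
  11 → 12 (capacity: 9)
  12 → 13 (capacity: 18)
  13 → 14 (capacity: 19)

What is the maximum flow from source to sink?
Maximum flow = 6

Max flow: 6

Flow assignment:
  0 → 1: 6/14
  1 → 2: 6/6
  2 → 3: 6/7
  3 → 4: 6/12
  4 → 5: 6/16
  5 → 6: 6/12
  6 → 12: 6/18
  12 → 13: 6/18
  13 → 14: 6/19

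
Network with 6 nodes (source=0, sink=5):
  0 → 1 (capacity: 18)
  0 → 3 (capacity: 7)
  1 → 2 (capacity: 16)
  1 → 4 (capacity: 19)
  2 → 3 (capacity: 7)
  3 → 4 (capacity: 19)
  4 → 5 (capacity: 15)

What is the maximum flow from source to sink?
Maximum flow = 15

Max flow: 15

Flow assignment:
  0 → 1: 8/18
  0 → 3: 7/7
  1 → 4: 8/19
  3 → 4: 7/19
  4 → 5: 15/15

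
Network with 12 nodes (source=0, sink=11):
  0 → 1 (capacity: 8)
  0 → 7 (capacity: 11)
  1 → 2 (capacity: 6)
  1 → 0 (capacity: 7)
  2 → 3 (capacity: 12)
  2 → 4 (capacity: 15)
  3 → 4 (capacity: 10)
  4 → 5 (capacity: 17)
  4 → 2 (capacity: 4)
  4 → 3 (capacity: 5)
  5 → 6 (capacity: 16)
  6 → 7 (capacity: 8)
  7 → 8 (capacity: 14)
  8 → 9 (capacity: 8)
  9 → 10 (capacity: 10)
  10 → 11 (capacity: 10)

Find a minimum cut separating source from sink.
Min cut value = 8, edges: (8,9)

Min cut value: 8
Partition: S = [0, 1, 2, 3, 4, 5, 6, 7, 8], T = [9, 10, 11]
Cut edges: (8,9)

By max-flow min-cut theorem, max flow = min cut = 8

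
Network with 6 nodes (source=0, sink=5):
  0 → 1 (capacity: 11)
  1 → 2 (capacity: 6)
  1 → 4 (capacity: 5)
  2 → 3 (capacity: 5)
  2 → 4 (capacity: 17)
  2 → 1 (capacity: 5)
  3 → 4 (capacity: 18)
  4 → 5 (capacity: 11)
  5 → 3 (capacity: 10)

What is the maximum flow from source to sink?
Maximum flow = 11

Max flow: 11

Flow assignment:
  0 → 1: 11/11
  1 → 2: 6/6
  1 → 4: 5/5
  2 → 4: 6/17
  4 → 5: 11/11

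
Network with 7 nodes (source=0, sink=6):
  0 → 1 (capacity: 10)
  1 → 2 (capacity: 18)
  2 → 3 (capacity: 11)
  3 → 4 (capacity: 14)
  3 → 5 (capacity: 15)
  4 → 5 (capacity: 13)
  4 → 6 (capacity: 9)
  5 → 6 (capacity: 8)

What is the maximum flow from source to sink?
Maximum flow = 10

Max flow: 10

Flow assignment:
  0 → 1: 10/10
  1 → 2: 10/18
  2 → 3: 10/11
  3 → 4: 10/14
  4 → 5: 1/13
  4 → 6: 9/9
  5 → 6: 1/8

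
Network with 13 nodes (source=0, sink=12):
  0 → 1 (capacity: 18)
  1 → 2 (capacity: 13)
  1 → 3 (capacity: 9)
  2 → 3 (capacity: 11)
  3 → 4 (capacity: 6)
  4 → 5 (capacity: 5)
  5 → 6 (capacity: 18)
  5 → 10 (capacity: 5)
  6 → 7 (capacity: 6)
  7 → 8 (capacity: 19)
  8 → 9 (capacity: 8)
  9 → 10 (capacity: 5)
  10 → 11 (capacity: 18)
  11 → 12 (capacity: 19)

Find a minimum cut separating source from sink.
Min cut value = 5, edges: (4,5)

Min cut value: 5
Partition: S = [0, 1, 2, 3, 4], T = [5, 6, 7, 8, 9, 10, 11, 12]
Cut edges: (4,5)

By max-flow min-cut theorem, max flow = min cut = 5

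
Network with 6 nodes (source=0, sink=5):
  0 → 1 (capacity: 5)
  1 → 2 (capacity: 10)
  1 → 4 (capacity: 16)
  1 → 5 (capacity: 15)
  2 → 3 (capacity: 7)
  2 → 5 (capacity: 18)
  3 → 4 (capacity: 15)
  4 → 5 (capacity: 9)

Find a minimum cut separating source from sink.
Min cut value = 5, edges: (0,1)

Min cut value: 5
Partition: S = [0], T = [1, 2, 3, 4, 5]
Cut edges: (0,1)

By max-flow min-cut theorem, max flow = min cut = 5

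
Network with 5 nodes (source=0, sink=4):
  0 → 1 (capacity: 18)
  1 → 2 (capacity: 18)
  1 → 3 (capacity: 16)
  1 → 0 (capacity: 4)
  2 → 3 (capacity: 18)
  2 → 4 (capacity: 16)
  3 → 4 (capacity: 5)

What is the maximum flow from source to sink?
Maximum flow = 18

Max flow: 18

Flow assignment:
  0 → 1: 18/18
  1 → 2: 18/18
  2 → 3: 2/18
  2 → 4: 16/16
  3 → 4: 2/5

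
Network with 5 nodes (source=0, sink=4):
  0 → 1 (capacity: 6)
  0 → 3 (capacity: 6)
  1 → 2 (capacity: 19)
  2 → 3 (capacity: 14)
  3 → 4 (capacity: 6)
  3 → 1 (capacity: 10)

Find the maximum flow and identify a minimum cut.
Max flow = 6, Min cut edges: (3,4)

Maximum flow: 6
Minimum cut: (3,4)
Partition: S = [0, 1, 2, 3], T = [4]

Max-flow min-cut theorem verified: both equal 6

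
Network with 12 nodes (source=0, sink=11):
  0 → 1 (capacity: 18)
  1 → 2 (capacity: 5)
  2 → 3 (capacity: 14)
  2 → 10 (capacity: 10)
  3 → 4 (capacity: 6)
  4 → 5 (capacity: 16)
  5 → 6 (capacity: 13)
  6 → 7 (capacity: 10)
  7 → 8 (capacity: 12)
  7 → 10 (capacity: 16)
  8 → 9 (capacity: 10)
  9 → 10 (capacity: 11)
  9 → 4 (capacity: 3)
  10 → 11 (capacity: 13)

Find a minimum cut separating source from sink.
Min cut value = 5, edges: (1,2)

Min cut value: 5
Partition: S = [0, 1], T = [2, 3, 4, 5, 6, 7, 8, 9, 10, 11]
Cut edges: (1,2)

By max-flow min-cut theorem, max flow = min cut = 5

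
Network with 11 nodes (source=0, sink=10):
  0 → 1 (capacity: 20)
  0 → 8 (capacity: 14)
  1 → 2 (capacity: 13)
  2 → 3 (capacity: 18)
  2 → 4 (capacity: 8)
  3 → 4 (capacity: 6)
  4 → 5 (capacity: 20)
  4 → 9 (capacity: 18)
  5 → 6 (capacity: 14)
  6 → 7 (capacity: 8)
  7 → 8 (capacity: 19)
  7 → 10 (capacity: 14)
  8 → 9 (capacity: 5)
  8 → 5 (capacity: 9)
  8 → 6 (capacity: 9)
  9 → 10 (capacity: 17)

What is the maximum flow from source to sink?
Maximum flow = 25

Max flow: 25

Flow assignment:
  0 → 1: 12/20
  0 → 8: 13/14
  1 → 2: 12/13
  2 → 3: 4/18
  2 → 4: 8/8
  3 → 4: 4/6
  4 → 9: 12/18
  5 → 6: 1/14
  6 → 7: 8/8
  7 → 10: 8/14
  8 → 9: 5/5
  8 → 5: 1/9
  8 → 6: 7/9
  9 → 10: 17/17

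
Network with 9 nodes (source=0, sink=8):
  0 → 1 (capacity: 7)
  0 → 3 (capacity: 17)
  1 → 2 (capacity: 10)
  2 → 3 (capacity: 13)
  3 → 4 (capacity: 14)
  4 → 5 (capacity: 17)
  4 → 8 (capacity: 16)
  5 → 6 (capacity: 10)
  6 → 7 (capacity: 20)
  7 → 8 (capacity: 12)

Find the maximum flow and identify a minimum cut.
Max flow = 14, Min cut edges: (3,4)

Maximum flow: 14
Minimum cut: (3,4)
Partition: S = [0, 1, 2, 3], T = [4, 5, 6, 7, 8]

Max-flow min-cut theorem verified: both equal 14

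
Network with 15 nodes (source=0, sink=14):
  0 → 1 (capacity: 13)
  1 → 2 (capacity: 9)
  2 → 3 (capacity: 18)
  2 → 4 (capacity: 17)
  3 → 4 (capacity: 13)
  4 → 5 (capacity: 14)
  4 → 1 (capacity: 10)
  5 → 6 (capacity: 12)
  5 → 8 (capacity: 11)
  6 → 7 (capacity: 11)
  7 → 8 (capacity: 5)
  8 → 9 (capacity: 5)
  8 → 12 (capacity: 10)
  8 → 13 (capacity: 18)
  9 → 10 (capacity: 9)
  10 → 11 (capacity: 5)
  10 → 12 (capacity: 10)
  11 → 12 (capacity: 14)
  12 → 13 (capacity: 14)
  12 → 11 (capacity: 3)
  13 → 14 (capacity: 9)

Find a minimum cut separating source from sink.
Min cut value = 9, edges: (13,14)

Min cut value: 9
Partition: S = [0, 1, 2, 3, 4, 5, 6, 7, 8, 9, 10, 11, 12, 13], T = [14]
Cut edges: (13,14)

By max-flow min-cut theorem, max flow = min cut = 9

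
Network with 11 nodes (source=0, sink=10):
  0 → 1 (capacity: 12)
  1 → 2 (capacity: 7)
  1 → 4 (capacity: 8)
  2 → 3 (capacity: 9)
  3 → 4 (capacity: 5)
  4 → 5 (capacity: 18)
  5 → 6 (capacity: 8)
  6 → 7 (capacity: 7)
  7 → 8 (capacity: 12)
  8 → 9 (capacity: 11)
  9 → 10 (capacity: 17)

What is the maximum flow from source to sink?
Maximum flow = 7

Max flow: 7

Flow assignment:
  0 → 1: 7/12
  1 → 2: 4/7
  1 → 4: 3/8
  2 → 3: 4/9
  3 → 4: 4/5
  4 → 5: 7/18
  5 → 6: 7/8
  6 → 7: 7/7
  7 → 8: 7/12
  8 → 9: 7/11
  9 → 10: 7/17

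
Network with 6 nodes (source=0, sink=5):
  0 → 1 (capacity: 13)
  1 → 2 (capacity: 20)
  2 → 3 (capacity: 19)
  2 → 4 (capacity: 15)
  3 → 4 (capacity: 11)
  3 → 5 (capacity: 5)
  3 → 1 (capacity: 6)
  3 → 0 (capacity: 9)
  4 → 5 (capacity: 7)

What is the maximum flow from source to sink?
Maximum flow = 12

Max flow: 12

Flow assignment:
  0 → 1: 13/13
  1 → 2: 13/20
  2 → 3: 13/19
  3 → 4: 7/11
  3 → 5: 5/5
  3 → 0: 1/9
  4 → 5: 7/7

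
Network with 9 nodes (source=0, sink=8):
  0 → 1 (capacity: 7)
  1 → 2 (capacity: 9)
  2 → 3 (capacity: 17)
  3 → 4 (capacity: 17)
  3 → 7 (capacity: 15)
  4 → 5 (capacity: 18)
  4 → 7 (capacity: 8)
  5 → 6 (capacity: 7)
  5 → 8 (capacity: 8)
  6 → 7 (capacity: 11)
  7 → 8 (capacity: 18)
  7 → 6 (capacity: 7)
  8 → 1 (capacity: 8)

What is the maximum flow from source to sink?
Maximum flow = 7

Max flow: 7

Flow assignment:
  0 → 1: 7/7
  1 → 2: 7/9
  2 → 3: 7/17
  3 → 7: 7/15
  7 → 8: 7/18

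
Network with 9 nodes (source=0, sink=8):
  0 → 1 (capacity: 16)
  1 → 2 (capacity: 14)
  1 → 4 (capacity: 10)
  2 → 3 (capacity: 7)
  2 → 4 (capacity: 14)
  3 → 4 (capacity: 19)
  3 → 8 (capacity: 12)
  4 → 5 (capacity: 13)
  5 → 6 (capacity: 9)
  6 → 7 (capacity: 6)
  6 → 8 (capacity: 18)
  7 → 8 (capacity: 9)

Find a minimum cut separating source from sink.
Min cut value = 16, edges: (2,3), (5,6)

Min cut value: 16
Partition: S = [0, 1, 2, 4, 5], T = [3, 6, 7, 8]
Cut edges: (2,3), (5,6)

By max-flow min-cut theorem, max flow = min cut = 16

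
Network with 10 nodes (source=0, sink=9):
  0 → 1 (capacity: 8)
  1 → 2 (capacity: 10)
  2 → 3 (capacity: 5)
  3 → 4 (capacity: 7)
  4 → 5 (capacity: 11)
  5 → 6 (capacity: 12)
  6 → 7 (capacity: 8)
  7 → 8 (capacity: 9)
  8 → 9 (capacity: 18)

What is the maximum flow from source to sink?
Maximum flow = 5

Max flow: 5

Flow assignment:
  0 → 1: 5/8
  1 → 2: 5/10
  2 → 3: 5/5
  3 → 4: 5/7
  4 → 5: 5/11
  5 → 6: 5/12
  6 → 7: 5/8
  7 → 8: 5/9
  8 → 9: 5/18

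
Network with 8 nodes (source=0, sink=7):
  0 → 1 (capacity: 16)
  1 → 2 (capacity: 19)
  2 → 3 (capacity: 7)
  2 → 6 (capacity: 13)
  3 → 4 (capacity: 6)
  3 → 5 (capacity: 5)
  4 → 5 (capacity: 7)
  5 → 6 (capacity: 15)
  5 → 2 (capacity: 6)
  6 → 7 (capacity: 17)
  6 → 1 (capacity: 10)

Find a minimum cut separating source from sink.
Min cut value = 16, edges: (0,1)

Min cut value: 16
Partition: S = [0], T = [1, 2, 3, 4, 5, 6, 7]
Cut edges: (0,1)

By max-flow min-cut theorem, max flow = min cut = 16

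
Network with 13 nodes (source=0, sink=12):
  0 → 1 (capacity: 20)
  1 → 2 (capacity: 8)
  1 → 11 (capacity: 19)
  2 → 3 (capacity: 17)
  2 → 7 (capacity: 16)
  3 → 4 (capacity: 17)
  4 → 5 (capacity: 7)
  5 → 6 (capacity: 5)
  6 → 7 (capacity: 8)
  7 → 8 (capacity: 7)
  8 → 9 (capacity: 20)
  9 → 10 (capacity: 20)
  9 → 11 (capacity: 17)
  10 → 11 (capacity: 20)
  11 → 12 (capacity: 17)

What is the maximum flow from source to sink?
Maximum flow = 17

Max flow: 17

Flow assignment:
  0 → 1: 17/20
  1 → 2: 1/8
  1 → 11: 16/19
  2 → 7: 1/16
  7 → 8: 1/7
  8 → 9: 1/20
  9 → 11: 1/17
  11 → 12: 17/17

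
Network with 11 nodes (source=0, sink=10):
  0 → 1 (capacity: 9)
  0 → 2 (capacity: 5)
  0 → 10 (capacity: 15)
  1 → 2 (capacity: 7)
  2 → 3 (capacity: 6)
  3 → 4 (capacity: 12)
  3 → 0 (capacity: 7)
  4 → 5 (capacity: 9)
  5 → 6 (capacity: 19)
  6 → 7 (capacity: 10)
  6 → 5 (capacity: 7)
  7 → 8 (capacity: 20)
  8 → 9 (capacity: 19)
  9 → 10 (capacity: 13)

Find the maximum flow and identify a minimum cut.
Max flow = 21, Min cut edges: (0,10), (2,3)

Maximum flow: 21
Minimum cut: (0,10), (2,3)
Partition: S = [0, 1, 2], T = [3, 4, 5, 6, 7, 8, 9, 10]

Max-flow min-cut theorem verified: both equal 21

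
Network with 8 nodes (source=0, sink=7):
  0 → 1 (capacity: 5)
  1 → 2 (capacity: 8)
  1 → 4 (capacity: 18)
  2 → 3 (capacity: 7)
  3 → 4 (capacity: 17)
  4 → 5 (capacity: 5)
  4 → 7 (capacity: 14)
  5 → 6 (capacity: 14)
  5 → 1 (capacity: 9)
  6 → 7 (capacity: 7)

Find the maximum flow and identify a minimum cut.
Max flow = 5, Min cut edges: (0,1)

Maximum flow: 5
Minimum cut: (0,1)
Partition: S = [0], T = [1, 2, 3, 4, 5, 6, 7]

Max-flow min-cut theorem verified: both equal 5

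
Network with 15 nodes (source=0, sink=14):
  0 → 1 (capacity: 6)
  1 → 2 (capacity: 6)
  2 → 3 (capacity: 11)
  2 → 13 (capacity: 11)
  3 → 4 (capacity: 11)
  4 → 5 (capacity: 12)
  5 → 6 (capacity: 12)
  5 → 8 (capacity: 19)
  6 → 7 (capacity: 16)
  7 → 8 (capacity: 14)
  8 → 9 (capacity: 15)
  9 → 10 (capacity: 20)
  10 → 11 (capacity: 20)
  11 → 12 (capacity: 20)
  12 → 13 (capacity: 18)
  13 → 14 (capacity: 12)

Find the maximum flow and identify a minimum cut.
Max flow = 6, Min cut edges: (1,2)

Maximum flow: 6
Minimum cut: (1,2)
Partition: S = [0, 1], T = [2, 3, 4, 5, 6, 7, 8, 9, 10, 11, 12, 13, 14]

Max-flow min-cut theorem verified: both equal 6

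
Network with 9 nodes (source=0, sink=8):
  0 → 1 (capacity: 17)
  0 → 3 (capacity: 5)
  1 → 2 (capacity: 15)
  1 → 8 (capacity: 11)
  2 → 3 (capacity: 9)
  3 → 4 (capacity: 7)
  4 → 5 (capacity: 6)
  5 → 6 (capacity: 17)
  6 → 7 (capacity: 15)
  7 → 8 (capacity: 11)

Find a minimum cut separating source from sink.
Min cut value = 17, edges: (1,8), (4,5)

Min cut value: 17
Partition: S = [0, 1, 2, 3, 4], T = [5, 6, 7, 8]
Cut edges: (1,8), (4,5)

By max-flow min-cut theorem, max flow = min cut = 17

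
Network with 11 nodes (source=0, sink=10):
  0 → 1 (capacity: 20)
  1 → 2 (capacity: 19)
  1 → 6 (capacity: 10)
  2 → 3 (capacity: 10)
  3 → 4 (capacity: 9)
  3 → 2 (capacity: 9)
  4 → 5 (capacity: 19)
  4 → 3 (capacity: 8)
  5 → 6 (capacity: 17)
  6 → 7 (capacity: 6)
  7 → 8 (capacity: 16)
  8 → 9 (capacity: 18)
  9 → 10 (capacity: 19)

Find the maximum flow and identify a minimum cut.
Max flow = 6, Min cut edges: (6,7)

Maximum flow: 6
Minimum cut: (6,7)
Partition: S = [0, 1, 2, 3, 4, 5, 6], T = [7, 8, 9, 10]

Max-flow min-cut theorem verified: both equal 6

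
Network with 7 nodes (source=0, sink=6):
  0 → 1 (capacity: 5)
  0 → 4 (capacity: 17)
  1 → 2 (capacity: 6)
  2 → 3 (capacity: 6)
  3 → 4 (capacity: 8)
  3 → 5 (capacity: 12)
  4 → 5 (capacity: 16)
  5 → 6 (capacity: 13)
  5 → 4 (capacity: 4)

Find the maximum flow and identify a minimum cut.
Max flow = 13, Min cut edges: (5,6)

Maximum flow: 13
Minimum cut: (5,6)
Partition: S = [0, 1, 2, 3, 4, 5], T = [6]

Max-flow min-cut theorem verified: both equal 13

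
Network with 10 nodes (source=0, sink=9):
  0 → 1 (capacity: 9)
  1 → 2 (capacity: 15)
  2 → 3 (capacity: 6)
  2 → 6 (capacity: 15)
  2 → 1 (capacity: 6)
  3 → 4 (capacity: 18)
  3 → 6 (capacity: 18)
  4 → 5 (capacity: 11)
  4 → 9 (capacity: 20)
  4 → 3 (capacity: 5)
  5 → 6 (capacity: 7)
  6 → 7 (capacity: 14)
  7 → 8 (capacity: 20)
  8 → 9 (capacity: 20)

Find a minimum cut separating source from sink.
Min cut value = 9, edges: (0,1)

Min cut value: 9
Partition: S = [0], T = [1, 2, 3, 4, 5, 6, 7, 8, 9]
Cut edges: (0,1)

By max-flow min-cut theorem, max flow = min cut = 9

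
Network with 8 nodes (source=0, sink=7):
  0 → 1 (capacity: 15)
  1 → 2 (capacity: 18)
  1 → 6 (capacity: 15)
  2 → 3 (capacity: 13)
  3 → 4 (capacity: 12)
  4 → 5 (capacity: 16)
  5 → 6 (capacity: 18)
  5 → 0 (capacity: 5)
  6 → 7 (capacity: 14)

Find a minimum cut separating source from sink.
Min cut value = 14, edges: (6,7)

Min cut value: 14
Partition: S = [0, 1, 2, 3, 4, 5, 6], T = [7]
Cut edges: (6,7)

By max-flow min-cut theorem, max flow = min cut = 14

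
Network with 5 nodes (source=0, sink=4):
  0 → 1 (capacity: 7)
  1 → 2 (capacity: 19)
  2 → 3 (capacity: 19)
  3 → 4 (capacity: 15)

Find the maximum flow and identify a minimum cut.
Max flow = 7, Min cut edges: (0,1)

Maximum flow: 7
Minimum cut: (0,1)
Partition: S = [0], T = [1, 2, 3, 4]

Max-flow min-cut theorem verified: both equal 7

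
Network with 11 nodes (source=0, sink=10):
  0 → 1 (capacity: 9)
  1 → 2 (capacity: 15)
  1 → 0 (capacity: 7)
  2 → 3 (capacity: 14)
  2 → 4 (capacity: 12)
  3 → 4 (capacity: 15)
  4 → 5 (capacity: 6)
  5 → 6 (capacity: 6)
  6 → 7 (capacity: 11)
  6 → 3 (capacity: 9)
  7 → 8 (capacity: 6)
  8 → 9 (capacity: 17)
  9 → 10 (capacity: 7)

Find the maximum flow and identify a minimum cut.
Max flow = 6, Min cut edges: (7,8)

Maximum flow: 6
Minimum cut: (7,8)
Partition: S = [0, 1, 2, 3, 4, 5, 6, 7], T = [8, 9, 10]

Max-flow min-cut theorem verified: both equal 6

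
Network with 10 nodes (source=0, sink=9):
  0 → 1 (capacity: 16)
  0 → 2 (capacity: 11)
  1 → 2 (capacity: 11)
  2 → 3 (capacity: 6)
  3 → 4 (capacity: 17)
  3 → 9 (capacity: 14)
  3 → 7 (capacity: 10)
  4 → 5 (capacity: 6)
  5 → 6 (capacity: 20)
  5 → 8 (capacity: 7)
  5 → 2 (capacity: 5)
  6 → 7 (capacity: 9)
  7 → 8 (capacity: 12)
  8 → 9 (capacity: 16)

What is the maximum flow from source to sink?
Maximum flow = 6

Max flow: 6

Flow assignment:
  0 → 1: 6/16
  1 → 2: 6/11
  2 → 3: 6/6
  3 → 9: 6/14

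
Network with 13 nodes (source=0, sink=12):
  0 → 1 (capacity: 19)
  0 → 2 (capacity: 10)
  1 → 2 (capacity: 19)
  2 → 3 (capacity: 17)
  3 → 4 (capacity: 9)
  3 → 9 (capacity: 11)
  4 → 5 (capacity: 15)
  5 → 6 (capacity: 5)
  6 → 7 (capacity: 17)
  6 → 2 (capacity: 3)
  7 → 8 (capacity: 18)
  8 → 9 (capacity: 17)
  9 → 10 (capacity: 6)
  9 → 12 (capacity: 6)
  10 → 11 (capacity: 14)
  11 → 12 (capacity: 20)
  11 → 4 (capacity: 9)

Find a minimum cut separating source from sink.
Min cut value = 12, edges: (9,10), (9,12)

Min cut value: 12
Partition: S = [0, 1, 2, 3, 4, 5, 6, 7, 8, 9], T = [10, 11, 12]
Cut edges: (9,10), (9,12)

By max-flow min-cut theorem, max flow = min cut = 12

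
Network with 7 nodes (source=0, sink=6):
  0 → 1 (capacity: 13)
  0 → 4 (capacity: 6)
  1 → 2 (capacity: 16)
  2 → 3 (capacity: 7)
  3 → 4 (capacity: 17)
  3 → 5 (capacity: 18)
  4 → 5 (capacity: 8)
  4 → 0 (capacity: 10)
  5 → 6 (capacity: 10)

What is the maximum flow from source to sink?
Maximum flow = 10

Max flow: 10

Flow assignment:
  0 → 1: 7/13
  0 → 4: 3/6
  1 → 2: 7/16
  2 → 3: 7/7
  3 → 4: 3/17
  3 → 5: 4/18
  4 → 5: 6/8
  5 → 6: 10/10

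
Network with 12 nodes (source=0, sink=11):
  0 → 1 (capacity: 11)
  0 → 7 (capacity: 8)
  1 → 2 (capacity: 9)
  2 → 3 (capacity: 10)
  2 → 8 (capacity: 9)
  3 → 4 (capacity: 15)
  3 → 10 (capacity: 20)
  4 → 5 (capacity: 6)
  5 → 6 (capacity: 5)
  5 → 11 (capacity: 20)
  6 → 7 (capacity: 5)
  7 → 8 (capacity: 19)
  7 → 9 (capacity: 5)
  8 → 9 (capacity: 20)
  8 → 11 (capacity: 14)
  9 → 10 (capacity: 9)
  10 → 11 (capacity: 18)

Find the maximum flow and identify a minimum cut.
Max flow = 17, Min cut edges: (0,7), (1,2)

Maximum flow: 17
Minimum cut: (0,7), (1,2)
Partition: S = [0, 1], T = [2, 3, 4, 5, 6, 7, 8, 9, 10, 11]

Max-flow min-cut theorem verified: both equal 17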